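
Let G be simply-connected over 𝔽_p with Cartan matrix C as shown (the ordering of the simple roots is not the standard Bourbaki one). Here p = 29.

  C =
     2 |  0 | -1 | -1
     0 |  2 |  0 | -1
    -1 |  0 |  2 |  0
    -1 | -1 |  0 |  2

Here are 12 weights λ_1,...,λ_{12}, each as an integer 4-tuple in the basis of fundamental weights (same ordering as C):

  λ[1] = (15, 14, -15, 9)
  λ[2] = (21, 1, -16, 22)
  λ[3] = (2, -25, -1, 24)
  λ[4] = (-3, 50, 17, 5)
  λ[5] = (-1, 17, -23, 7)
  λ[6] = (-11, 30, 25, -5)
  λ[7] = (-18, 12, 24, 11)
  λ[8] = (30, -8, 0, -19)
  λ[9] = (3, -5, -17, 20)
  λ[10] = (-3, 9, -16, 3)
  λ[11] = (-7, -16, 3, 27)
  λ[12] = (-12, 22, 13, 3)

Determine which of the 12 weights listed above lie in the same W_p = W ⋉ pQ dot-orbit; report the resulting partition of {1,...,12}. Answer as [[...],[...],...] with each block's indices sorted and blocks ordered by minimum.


Dynkin diagram of C (from the 6 off-diagonal −1 entries): A_4.

Each λ_j+ρ reduced to Ā_29; 4-tuples below use C's row order:

  λ_1+ρ ↦ (2, 3, 2, 10);  λ_2+ρ ↦ (4, 15, 2, 7);  λ_3+ρ ↦ (3, 24, 0, 1);  λ_4+ρ ↦ (4, 15, 2, 7);  λ_5+ρ ↦ (8, 4, 0, 14);  λ_6+ρ ↦ (2, 3, 2, 10);  λ_7+ρ ↦ (12, 4, 4, 5);  λ_8+ρ ↦ (4, 15, 2, 7);  λ_9+ρ ↦ (12, 4, 4, 5);  λ_10+ρ ↦ (2, 3, 2, 10);  λ_11+ρ ↦ (4, 15, 2, 7);  λ_12+ρ ↦ (4, 15, 2, 7)

The 12 indices split into 5 linkage classes (same alcove rep ⇔ same W_29-dot-orbit):

[[1, 6, 10], [2, 4, 8, 11, 12], [3], [5], [7, 9]]


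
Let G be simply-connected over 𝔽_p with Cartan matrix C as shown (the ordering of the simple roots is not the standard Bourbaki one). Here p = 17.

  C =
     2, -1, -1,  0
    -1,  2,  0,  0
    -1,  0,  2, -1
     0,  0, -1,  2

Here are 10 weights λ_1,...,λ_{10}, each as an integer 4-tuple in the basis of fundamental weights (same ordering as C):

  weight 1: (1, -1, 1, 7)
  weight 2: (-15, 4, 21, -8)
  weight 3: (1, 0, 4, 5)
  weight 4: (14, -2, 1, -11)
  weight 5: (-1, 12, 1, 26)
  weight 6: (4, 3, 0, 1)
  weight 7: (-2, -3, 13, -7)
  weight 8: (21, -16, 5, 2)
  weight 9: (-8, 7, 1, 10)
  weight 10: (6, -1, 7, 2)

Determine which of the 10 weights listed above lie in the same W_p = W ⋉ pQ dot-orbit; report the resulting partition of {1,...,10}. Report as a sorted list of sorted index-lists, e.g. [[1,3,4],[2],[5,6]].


Dynkin diagram of C (from the 6 off-diagonal −1 entries): A_4.

λ_j+ρ reflected into Ā_17 (⟨·,θ^∨⟩≤17); 4-tuples as given:

    [1] (2, 0, 2, 8)
    [2] (5, 4, 1, 2)
    [3] (2, 1, 5, 6)
    [4] (6, 1, 8, 2)
    [5] (2, 0, 2, 8)
    [6] (5, 4, 1, 2)
    [7] (2, 1, 5, 6)
    [8] (2, 1, 5, 6)
    [9] (2, 1, 5, 6)
    [10] (6, 1, 8, 2)

4 distinct reps among the 10 weights ⇒ 4 W_17-linkage classes:

[[1, 5], [2, 6], [3, 7, 8, 9], [4, 10]]


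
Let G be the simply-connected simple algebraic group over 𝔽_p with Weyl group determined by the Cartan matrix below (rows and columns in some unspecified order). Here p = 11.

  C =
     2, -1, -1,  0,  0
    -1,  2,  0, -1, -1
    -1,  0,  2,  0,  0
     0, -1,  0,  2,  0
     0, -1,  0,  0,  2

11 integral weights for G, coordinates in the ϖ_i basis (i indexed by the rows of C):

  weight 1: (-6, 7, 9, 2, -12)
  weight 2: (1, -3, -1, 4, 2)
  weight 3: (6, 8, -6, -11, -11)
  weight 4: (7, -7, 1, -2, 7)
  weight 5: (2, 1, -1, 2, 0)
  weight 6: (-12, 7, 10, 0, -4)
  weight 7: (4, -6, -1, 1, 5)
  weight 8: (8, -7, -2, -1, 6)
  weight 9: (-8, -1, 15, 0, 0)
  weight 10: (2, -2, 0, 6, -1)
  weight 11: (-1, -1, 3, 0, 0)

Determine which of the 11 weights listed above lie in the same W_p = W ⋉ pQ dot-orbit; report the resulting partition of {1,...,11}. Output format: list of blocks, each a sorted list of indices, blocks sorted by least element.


D_5 Cartan matrix, 5 simple roots permuted; ρ=(1,1,1,1,1).

Ā_11 reps of the 11 weights (D_5, coords as presented):

  λ_1 → (0, 2, 0, 3, 1) · λ_2 → (0, 2, 0, 3, 1) · λ_3 → (0, 0, 4, 1, 1) · λ_4 → (1, 0, 1, 6, 1) · λ_5 → (0, 2, 0, 3, 1) · λ_6 → (0, 2, 0, 3, 1) · λ_7 → (0, 2, 0, 3, 1) · λ_8 → (1, 0, 1, 6, 1) · λ_9 → (0, 0, 4, 1, 1) · λ_10 → (1, 0, 1, 6, 1) · λ_11 → (0, 0, 4, 1, 1)

Partition of {1..11} into 3 W_11-dot-orbits:

[[1, 2, 5, 6, 7], [3, 9, 11], [4, 8, 10]]


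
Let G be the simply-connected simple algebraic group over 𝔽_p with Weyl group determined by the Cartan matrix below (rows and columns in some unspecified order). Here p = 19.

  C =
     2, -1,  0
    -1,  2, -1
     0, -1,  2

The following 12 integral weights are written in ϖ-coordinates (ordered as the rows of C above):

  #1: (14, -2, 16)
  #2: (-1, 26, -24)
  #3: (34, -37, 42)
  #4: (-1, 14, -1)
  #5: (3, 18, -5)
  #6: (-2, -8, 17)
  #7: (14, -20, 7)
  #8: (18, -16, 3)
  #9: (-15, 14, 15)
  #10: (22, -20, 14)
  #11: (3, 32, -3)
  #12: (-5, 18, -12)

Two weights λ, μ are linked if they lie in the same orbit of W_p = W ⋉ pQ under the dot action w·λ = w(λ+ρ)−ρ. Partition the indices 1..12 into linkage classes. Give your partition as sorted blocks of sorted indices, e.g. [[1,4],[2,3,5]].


Root system A_3: the 3×3 matrix C matches after relabeling.

Alcove-folded reps (p=19, 12 weights, presented ϖ-order):

  1: (2, 1, 4) · 2: (4, 4, 11) · 3: (2, 1, 4) · 4: (0, 15, 0) · 5: (0, 15, 0) · 6: (7, 1, 10) · 7: (4, 4, 11) · 8: (4, 4, 11) · 9: (2, 1, 4) · 10: (0, 15, 0) · 11: (2, 1, 4) · 12: (4, 4, 11)

4 distinct reps among the 12 weights ⇒ 4 W_19-linkage classes:

[[1, 3, 9, 11], [2, 7, 8, 12], [4, 5, 10], [6]]


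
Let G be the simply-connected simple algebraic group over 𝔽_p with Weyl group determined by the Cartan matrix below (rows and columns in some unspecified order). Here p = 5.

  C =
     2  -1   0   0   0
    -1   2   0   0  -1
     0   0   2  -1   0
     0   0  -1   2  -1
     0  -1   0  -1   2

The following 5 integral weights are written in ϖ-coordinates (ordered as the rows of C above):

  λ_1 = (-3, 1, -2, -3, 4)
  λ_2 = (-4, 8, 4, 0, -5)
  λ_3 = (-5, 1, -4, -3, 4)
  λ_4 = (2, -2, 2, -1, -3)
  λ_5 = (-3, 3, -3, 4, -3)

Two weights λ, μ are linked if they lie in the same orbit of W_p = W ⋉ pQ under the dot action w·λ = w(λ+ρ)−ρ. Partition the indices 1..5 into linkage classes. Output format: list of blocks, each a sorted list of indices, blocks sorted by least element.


Type A_5, rank 5, |W|=720; reorder rows/cols to standard.

λ_j+ρ reflected into Ā_5 (⟨·,θ^∨⟩≤5); 5-tuples as given:

    λ_1+ρ ↦ (0, 0, 0, 1, 2)
    λ_2+ρ ↦ (1, 0, 2, 0, 1)
    λ_3+ρ ↦ (0, 0, 0, 1, 2)
    λ_4+ρ ↦ (0, 0, 0, 1, 2)
    λ_5+ρ ↦ (0, 0, 0, 1, 2)

Linkage partition of the 5 weights (2 classes, p=5):

[[1, 3, 4, 5], [2]]


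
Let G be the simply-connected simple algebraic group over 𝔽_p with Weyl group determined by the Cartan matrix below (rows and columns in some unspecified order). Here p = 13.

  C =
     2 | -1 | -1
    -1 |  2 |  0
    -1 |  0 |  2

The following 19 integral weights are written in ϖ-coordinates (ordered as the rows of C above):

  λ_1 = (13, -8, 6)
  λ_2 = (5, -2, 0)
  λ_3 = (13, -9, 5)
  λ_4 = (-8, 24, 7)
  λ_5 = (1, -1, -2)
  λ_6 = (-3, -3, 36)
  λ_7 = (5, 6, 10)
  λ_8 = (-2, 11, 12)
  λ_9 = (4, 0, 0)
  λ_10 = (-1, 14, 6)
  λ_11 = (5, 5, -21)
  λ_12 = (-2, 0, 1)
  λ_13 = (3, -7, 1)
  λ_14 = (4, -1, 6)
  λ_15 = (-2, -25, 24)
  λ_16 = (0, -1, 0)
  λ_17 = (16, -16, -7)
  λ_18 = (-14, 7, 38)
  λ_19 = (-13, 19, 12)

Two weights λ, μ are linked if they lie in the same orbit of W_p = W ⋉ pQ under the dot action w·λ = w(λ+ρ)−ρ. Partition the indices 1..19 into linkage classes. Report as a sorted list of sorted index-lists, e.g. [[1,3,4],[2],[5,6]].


A_3 Cartan matrix, 3 simple roots permuted; ρ=(1,1,1).

Ā_13 reps of the 19 weights (A_3, coords as presented):

    1: (5, 1, 1)
    2: (5, 1, 1)
    3: (5, 1, 1)
    4: (5, 0, 7)
    5: (1, 0, 1)
    6: (2, 7, 2)
    7: (2, 4, 0)
    8: (1, 0, 1)
    9: (5, 1, 1)
    10: (2, 4, 0)
    11: (5, 1, 1)
    12: (1, 0, 1)
    13: (2, 4, 0)
    14: (5, 0, 7)
    15: (1, 0, 1)
    16: (1, 0, 1)
    17: (2, 7, 2)
    18: (0, 0, 5)
    19: (5, 0, 7)

Grouping the 19 weights by Ā_13-representative: 6 linkage classes.

[[1, 2, 3, 9, 11], [4, 14, 19], [5, 8, 12, 15, 16], [6, 17], [7, 10, 13], [18]]


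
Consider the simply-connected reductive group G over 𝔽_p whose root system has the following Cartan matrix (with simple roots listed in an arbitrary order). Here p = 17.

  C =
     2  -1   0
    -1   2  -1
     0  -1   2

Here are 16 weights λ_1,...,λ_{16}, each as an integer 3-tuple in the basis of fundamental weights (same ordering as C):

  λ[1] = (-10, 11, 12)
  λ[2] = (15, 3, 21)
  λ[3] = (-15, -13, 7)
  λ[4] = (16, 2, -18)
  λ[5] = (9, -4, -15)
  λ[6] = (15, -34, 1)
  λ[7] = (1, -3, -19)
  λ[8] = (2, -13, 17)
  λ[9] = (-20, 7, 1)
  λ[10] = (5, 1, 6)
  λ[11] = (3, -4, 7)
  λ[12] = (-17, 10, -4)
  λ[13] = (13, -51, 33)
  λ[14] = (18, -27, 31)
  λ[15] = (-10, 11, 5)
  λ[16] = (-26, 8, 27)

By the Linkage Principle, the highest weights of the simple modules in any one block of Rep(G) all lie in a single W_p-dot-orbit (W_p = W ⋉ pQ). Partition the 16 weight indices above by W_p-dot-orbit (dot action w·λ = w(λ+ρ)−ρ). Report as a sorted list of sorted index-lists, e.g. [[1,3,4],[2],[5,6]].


A_3 Cartan matrix, 3 simple roots permuted; ρ=(1,1,1).

Folding the 16 weights λ_j+ρ into Ā_17 (reps in the given 3-coord order):

  λ_1+ρ ↦ (1, 3, 5)
  λ_2+ρ ↦ (1, 3, 5)
  λ_3+ρ ↦ (1, 3, 5)
  λ_4+ρ ↦ (0, 14, 0)
  λ_5+ρ ↦ (7, 7, 3)
  λ_6+ρ ↦ (14, 1, 0)
  λ_7+ρ ↦ (14, 1, 0)
  λ_8+ρ ↦ (8, 3, 5)
  λ_9+ρ ↦ (6, 2, 7)
  λ_10+ρ ↦ (6, 2, 7)
  λ_11+ρ ↦ (1, 3, 5)
  λ_12+ρ ↦ (8, 3, 5)
  λ_13+ρ ↦ (14, 1, 0)
  λ_14+ρ ↦ (6, 2, 7)
  λ_15+ρ ↦ (8, 3, 5)
  λ_16+ρ ↦ (8, 3, 5)

These 16 weights hit 6 W_17-dot-orbits; sizes (4, 1, 1, 3, 4, 3):

[[1, 2, 3, 11], [4], [5], [6, 7, 13], [8, 12, 15, 16], [9, 10, 14]]


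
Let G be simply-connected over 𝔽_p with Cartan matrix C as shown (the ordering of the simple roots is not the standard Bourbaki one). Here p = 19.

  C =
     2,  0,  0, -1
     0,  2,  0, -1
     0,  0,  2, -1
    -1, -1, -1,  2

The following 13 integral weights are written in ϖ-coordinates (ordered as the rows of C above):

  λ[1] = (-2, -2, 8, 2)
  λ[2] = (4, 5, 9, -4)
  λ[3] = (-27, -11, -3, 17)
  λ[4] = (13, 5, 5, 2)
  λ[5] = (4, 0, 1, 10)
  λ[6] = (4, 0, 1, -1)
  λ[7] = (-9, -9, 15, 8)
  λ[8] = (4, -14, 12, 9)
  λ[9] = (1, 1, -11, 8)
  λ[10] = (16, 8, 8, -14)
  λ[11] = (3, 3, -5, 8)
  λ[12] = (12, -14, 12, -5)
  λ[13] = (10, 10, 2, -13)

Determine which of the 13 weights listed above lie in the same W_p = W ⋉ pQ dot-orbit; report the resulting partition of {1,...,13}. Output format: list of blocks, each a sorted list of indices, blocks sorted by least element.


Dynkin diagram of C (from the 6 off-diagonal −1 entries): D_4.

W_19-reps of the 13 weights in Ā_19 (same 4-coord order as C):

  λ_1 → (1, 1, 9, 1) · λ_2 → (2, 3, 7, 3) · λ_3 → (1, 1, 9, 1) · λ_4 → (4, 4, 4, 2) · λ_5 → (5, 1, 2, 0) · λ_6 → (5, 1, 2, 0) · λ_7 → (1, 1, 9, 1) · λ_8 → (4, 4, 4, 2) · λ_9 → (1, 1, 9, 1) · λ_10 → (4, 4, 4, 2) · λ_11 → (4, 4, 4, 2) · λ_12 → (4, 4, 4, 2) · λ_13 → (1, 1, 9, 1)

Linkage partition of the 13 weights (4 classes, p=19):

[[1, 3, 7, 9, 13], [2], [4, 8, 10, 11, 12], [5, 6]]


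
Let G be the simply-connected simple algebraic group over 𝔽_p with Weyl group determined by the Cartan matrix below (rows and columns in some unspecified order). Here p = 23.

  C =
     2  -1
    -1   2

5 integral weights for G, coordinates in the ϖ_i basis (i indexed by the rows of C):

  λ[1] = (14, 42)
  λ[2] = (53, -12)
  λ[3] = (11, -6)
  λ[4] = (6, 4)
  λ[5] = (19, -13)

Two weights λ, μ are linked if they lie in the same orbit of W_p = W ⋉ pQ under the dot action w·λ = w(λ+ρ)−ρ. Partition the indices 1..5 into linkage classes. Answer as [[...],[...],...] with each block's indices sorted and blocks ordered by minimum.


Dynkin diagram of C (from the 2 off-diagonal −1 entries): A_2.

Each λ_j+ρ reduced to Ā_23; 2-tuples below use C's row order:

  [1] (8, 12);  [2] (8, 12);  [3] (7, 5);  [4] (7, 5);  [5] (8, 12)

Linkage partition of the 5 weights (2 classes, p=23):

[[1, 2, 5], [3, 4]]


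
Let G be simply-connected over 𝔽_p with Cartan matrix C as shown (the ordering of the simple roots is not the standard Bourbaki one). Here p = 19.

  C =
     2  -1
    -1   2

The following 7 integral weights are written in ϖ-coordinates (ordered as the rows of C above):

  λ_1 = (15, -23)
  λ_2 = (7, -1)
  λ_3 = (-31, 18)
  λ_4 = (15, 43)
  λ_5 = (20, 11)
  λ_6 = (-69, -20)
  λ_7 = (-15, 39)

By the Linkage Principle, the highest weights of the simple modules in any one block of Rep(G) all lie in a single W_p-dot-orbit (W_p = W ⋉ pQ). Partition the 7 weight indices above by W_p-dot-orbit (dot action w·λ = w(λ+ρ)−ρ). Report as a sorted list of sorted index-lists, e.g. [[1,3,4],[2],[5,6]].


Dynkin diagram of C (from the 2 off-diagonal −1 entries): A_2.

Folding the 7 weights λ_j+ρ into Ā_19 (reps in the given 2-coord order):

  λ_1+ρ ↦ (3, 13)
  λ_2+ρ ↦ (8, 0)
  λ_3+ρ ↦ (8, 0)
  λ_4+ρ ↦ (3, 13)
  λ_5+ρ ↦ (5, 2)
  λ_6+ρ ↦ (8, 0)
  λ_7+ρ ↦ (5, 2)

Linkage partition of the 7 weights (3 classes, p=19):

[[1, 4], [2, 3, 6], [5, 7]]


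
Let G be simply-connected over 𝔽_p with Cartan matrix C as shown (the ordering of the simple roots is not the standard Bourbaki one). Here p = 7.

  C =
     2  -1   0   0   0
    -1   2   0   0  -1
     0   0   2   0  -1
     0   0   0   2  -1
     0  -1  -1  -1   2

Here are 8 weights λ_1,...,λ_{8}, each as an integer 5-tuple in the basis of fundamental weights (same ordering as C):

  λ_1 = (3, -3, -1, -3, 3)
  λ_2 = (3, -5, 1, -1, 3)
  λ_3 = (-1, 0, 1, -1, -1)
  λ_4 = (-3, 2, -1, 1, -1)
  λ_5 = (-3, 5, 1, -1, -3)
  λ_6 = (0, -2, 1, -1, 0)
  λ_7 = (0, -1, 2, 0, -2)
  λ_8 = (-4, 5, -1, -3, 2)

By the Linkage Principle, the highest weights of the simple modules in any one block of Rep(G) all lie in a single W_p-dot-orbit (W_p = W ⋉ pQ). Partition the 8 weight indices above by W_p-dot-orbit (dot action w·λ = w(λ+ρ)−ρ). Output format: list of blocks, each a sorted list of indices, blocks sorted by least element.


Cartan matrix: type D_5 (|W|=1920); un-permuting the 5 rows.

λ_j+ρ reflected into Ā_7 (⟨·,θ^∨⟩≤7); 5-tuples as given:

    1: (2, 1, 0, 2, 0)
    2: (0, 1, 2, 0, 0)
    3: (0, 1, 2, 0, 0)
    4: (2, 1, 0, 2, 0)
    5: (2, 1, 0, 2, 0)
    6: (0, 1, 2, 0, 0)
    7: (0, 1, 2, 0, 0)
    8: (0, 1, 2, 0, 0)

Partition of {1..8} into 2 W_7-dot-orbits:

[[1, 4, 5], [2, 3, 6, 7, 8]]


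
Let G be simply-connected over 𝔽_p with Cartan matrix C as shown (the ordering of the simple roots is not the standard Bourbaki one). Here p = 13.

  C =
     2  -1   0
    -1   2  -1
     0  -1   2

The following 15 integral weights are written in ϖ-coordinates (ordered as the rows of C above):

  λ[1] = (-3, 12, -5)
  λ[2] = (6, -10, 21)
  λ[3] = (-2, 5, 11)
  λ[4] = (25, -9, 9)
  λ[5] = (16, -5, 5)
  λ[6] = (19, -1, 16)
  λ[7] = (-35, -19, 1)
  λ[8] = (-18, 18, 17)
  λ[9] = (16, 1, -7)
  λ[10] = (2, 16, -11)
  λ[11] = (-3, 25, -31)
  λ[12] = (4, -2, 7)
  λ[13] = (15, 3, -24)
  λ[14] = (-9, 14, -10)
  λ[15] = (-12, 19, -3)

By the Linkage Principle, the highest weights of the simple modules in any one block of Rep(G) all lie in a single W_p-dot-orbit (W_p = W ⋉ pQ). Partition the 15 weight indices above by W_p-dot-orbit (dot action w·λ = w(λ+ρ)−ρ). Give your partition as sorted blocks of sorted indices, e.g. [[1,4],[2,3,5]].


C ↔ A_3 under row/col permutation; |W(A_3)| = 24.

W_13-reps of the 15 weights in Ā_13 (same 3-coord order as C):

    [1] (2, 7, 4)
    [2] (7, 0, 4)
    [3] (4, 1, 7)
    [4] (2, 3, 8)
    [5] (7, 0, 4)
    [6] (7, 0, 4)
    [7] (2, 3, 8)
    [8] (4, 2, 5)
    [9] (7, 0, 4)
    [10] (4, 3, 3)
    [11] (2, 7, 4)
    [12] (4, 1, 7)
    [13] (4, 3, 3)
    [14] (4, 2, 5)
    [15] (4, 2, 5)

The 15 indices split into 6 linkage classes (same alcove rep ⇔ same W_13-dot-orbit):

[[1, 11], [2, 5, 6, 9], [3, 12], [4, 7], [8, 14, 15], [10, 13]]


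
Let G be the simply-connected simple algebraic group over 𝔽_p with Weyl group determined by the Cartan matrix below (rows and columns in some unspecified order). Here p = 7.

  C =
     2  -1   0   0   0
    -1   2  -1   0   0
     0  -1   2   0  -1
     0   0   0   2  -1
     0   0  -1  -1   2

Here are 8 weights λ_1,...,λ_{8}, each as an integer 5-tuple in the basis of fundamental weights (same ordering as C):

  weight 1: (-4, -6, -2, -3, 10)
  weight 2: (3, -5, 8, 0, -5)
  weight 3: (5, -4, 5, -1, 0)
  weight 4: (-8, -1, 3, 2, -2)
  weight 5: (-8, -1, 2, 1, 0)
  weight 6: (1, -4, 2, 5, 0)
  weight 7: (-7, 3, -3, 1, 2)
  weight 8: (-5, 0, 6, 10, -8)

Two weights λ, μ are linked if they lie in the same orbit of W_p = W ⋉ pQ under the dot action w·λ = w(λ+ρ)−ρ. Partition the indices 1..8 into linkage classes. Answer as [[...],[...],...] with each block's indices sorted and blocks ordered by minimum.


A_5 Cartan matrix, 5 simple roots permuted; ρ=(1,1,1,1,1).

Alcove-folded reps (p=7, 8 weights, presented ϖ-order):

    [1] (2, 2, 1, 1, 1)
    [2] (2, 2, 1, 1, 1)
    [3] (0, 3, 1, 1, 2)
    [4] (0, 3, 1, 1, 2)
    [5] (0, 3, 1, 1, 2)
    [6] (2, 0, 0, 3, 1)
    [7] (2, 2, 1, 1, 1)
    [8] (0, 3, 1, 1, 2)

3 distinct reps among the 8 weights ⇒ 3 W_7-linkage classes:

[[1, 2, 7], [3, 4, 5, 8], [6]]


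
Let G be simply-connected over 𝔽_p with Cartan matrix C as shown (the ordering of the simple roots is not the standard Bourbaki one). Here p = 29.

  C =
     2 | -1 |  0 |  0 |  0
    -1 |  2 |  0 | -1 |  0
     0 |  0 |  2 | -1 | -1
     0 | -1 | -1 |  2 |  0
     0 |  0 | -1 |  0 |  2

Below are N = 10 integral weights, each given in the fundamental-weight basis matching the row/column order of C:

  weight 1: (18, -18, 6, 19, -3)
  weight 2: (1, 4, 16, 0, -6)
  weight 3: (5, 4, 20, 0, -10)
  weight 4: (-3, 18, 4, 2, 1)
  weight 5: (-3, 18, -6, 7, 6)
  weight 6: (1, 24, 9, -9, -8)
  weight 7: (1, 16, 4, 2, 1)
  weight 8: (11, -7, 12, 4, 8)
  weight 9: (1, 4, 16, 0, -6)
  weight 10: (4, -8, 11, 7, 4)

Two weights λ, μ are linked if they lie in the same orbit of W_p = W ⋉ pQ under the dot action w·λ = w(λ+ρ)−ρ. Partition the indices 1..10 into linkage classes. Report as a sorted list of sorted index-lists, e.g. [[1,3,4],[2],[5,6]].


Root system A_5: the 5×5 matrix C matches after relabeling.

W_29-reps of the 10 weights in Ā_29 (same 5-coord order as C):

  λ_1 → (2, 17, 5, 3, 2)
  λ_2 → (2, 5, 12, 1, 5)
  λ_3 → (2, 5, 12, 1, 5)
  λ_4 → (2, 17, 5, 3, 2)
  λ_5 → (2, 17, 5, 3, 2)
  λ_6 → (2, 17, 5, 3, 2)
  λ_7 → (2, 17, 5, 3, 2)
  λ_8 → (2, 5, 12, 1, 5)
  λ_9 → (2, 5, 12, 1, 5)
  λ_10 → (2, 5, 12, 1, 5)

These 10 weights hit 2 W_29-dot-orbits; sizes (5, 5):

[[1, 4, 5, 6, 7], [2, 3, 8, 9, 10]]


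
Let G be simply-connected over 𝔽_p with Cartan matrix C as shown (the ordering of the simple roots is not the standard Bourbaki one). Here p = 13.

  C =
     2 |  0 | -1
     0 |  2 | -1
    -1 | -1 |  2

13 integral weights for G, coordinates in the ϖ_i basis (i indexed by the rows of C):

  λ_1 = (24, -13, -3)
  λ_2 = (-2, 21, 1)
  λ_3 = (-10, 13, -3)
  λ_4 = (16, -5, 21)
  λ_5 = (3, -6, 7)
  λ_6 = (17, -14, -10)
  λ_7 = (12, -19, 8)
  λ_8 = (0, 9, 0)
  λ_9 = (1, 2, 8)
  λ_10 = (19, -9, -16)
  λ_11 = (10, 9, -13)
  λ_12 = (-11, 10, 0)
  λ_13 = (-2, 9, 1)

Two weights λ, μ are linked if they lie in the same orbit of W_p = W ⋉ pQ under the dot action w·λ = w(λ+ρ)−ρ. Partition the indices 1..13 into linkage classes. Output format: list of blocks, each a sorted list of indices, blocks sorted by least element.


Type A_3, rank 3, |W|=24; reorder rows/cols to standard.

λ_j+ρ reflected into Ā_13 (⟨·,θ^∨⟩≤13); 3-tuples as given:

  [1] (1, 10, 1)
  [2] (1, 2, 9)
  [3] (1, 2, 9)
  [4] (5, 0, 4)
  [5] (4, 5, 3)
  [6] (5, 0, 4)
  [7] (5, 0, 4)
  [8] (1, 10, 1)
  [9] (1, 2, 9)
  [10] (5, 3, 2)
  [11] (1, 2, 9)
  [12] (1, 2, 9)
  [13] (1, 10, 1)

5 distinct reps among the 13 weights ⇒ 5 W_13-linkage classes:

[[1, 8, 13], [2, 3, 9, 11, 12], [4, 6, 7], [5], [10]]


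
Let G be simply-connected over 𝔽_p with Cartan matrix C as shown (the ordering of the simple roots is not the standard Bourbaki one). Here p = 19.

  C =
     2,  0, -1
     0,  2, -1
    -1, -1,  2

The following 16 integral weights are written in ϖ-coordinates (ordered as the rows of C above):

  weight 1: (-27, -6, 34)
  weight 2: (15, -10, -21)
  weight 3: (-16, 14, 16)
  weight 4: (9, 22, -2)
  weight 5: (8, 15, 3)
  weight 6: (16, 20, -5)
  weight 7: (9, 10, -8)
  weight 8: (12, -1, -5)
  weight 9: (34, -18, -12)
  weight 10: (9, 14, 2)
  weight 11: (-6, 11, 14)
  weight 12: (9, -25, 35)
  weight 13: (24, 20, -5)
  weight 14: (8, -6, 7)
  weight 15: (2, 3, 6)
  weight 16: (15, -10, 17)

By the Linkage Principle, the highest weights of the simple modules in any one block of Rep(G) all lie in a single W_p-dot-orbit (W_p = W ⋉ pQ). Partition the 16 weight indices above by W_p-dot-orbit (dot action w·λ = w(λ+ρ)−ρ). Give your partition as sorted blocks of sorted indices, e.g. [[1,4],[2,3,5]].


Dynkin diagram of C (from the 4 off-diagonal −1 entries): A_3.

λ_j+ρ reflected into Ā_19 (⟨·,θ^∨⟩≤19); 3-tuples as given:

    1: (3, 4, 7)
    2: (1, 6, 3)
    3: (2, 2, 2)
    4: (1, 6, 3)
    5: (1, 6, 3)
    6: (2, 2, 2)
    7: (3, 4, 7)
    8: (9, 4, 0)
    9: (9, 5, 3)
    10: (1, 6, 3)
    11: (3, 4, 7)
    12: (9, 5, 3)
    13: (2, 2, 2)
    14: (9, 5, 3)
    15: (3, 4, 7)
    16: (1, 6, 3)

Partition of {1..16} into 5 W_19-dot-orbits:

[[1, 7, 11, 15], [2, 4, 5, 10, 16], [3, 6, 13], [8], [9, 12, 14]]


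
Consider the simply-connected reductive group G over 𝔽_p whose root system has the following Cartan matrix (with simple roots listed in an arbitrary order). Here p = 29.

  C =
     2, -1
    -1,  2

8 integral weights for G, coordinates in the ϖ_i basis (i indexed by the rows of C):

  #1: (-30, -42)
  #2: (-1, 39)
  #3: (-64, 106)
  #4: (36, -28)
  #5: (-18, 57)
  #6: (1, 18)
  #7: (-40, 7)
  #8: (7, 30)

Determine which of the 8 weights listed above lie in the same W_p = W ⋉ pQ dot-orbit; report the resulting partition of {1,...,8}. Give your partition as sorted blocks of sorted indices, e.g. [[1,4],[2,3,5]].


Dynkin diagram of C (from the 2 off-diagonal −1 entries): A_2.

W_29-reps of the 8 weights in Ā_29 (same 2-coord order as C):

    1: (12, 0)
    2: (11, 18)
    3: (9, 5)
    4: (2, 19)
    5: (12, 0)
    6: (2, 19)
    7: (2, 19)
    8: (2, 19)

Linkage partition of the 8 weights (4 classes, p=29):

[[1, 5], [2], [3], [4, 6, 7, 8]]


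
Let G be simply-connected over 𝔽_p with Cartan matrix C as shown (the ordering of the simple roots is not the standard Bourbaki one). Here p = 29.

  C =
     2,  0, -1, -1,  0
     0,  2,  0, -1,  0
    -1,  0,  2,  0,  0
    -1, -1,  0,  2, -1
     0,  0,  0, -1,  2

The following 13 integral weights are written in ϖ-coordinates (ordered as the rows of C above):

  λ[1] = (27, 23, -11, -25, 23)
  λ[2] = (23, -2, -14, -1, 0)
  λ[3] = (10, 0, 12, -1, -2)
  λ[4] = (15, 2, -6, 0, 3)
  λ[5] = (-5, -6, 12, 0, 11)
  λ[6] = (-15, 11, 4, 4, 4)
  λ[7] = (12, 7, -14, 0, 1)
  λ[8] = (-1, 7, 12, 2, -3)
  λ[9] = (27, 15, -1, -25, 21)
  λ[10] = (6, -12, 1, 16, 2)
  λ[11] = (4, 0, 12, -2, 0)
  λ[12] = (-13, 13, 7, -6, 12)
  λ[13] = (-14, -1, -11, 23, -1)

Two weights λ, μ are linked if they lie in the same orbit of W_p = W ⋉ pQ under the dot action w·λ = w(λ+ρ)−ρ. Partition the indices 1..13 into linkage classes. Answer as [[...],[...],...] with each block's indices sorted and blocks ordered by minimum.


Root system D_5: the 5×5 matrix C matches after relabeling.

Ā_29 reps of the 13 weights (D_5, coords as presented):

  λ_1+ρ ↦ (4, 0, 13, 1, 0) · λ_2+ρ ↦ (4, 0, 13, 1, 0) · λ_3+ρ ↦ (4, 0, 13, 1, 0) · λ_4+ρ ↦ (4, 3, 5, 1, 4) · λ_5+ρ ↦ (4, 3, 5, 1, 4) · λ_6+ρ ↦ (4, 3, 5, 1, 4) · λ_7+ρ ↦ (0, 8, 13, 1, 2) · λ_8+ρ ↦ (0, 8, 13, 1, 2) · λ_9+ρ ↦ (0, 8, 13, 1, 2) · λ_10+ρ ↦ (2, 11, 4, 0, 3) · λ_11+ρ ↦ (4, 0, 13, 1, 0) · λ_12+ρ ↦ (4, 3, 5, 1, 4) · λ_13+ρ ↦ (4, 0, 13, 1, 0)

Grouping the 13 weights by Ā_29-representative: 4 linkage classes.

[[1, 2, 3, 11, 13], [4, 5, 6, 12], [7, 8, 9], [10]]


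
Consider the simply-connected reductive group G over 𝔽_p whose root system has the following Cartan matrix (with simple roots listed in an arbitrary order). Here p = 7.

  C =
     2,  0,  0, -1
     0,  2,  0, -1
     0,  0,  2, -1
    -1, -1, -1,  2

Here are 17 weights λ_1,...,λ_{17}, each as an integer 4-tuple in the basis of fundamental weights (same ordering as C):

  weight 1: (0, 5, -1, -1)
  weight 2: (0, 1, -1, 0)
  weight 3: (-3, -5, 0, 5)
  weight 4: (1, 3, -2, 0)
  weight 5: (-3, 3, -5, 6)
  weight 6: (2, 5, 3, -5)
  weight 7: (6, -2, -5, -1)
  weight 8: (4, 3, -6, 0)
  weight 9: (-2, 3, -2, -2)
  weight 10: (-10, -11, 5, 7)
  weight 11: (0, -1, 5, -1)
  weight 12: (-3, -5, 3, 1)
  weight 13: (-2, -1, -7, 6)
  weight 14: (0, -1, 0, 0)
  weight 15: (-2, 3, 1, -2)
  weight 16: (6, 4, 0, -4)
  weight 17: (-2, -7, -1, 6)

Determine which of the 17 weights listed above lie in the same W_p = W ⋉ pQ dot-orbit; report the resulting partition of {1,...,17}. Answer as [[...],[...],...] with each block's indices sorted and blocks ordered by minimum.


Cartan matrix: type D_4 (|W|=192); un-permuting the 4 rows.

Alcove-folded reps (p=7, 17 weights, presented ϖ-order):

  λ_1 → (1, 6, 0, 0);  λ_2 → (1, 2, 0, 1);  λ_3 → (2, 4, 1, 0);  λ_4 → (2, 4, 1, 0);  λ_5 → (2, 0, 0, 2);  λ_6 → (1, 2, 0, 1);  λ_7 → (2, 4, 1, 0);  λ_8 → (1, 0, 1, 1);  λ_9 → (1, 0, 1, 1);  λ_10 → (1, 2, 0, 1);  λ_11 → (1, 0, 6, 0);  λ_12 → (2, 0, 0, 2);  λ_13 → (1, 0, 6, 0);  λ_14 → (1, 0, 1, 1);  λ_15 → (1, 2, 0, 1);  λ_16 → (2, 0, 0, 2);  λ_17 → (1, 6, 0, 0)

The 17 indices split into 6 linkage classes (same alcove rep ⇔ same W_7-dot-orbit):

[[1, 17], [2, 6, 10, 15], [3, 4, 7], [5, 12, 16], [8, 9, 14], [11, 13]]


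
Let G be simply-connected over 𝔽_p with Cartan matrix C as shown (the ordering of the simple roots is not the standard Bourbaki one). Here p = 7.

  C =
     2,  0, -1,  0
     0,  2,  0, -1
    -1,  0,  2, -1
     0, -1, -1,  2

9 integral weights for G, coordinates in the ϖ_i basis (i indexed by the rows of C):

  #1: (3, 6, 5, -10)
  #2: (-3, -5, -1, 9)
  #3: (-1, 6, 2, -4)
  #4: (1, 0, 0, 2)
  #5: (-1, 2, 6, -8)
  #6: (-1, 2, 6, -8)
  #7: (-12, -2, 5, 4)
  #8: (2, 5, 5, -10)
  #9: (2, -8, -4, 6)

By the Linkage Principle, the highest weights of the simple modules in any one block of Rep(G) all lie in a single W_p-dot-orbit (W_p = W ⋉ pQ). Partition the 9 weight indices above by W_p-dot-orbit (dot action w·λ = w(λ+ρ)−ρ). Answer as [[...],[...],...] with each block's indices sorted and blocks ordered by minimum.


A_4 Cartan matrix, 4 simple roots permuted; ρ=(1,1,1,1).

Ā_7 reps of the 9 weights (A_4, coords as presented):

    λ_1+ρ ↦ (2, 1, 1, 3)
    λ_2+ρ ↦ (2, 1, 1, 3)
    λ_3+ρ ↦ (0, 4, 0, 3)
    λ_4+ρ ↦ (2, 1, 1, 3)
    λ_5+ρ ↦ (0, 4, 0, 3)
    λ_6+ρ ↦ (0, 4, 0, 3)
    λ_7+ρ ↦ (2, 1, 1, 3)
    λ_8+ρ ↦ (2, 1, 1, 3)
    λ_9+ρ ↦ (0, 4, 0, 3)

Linkage partition of the 9 weights (2 classes, p=7):

[[1, 2, 4, 7, 8], [3, 5, 6, 9]]


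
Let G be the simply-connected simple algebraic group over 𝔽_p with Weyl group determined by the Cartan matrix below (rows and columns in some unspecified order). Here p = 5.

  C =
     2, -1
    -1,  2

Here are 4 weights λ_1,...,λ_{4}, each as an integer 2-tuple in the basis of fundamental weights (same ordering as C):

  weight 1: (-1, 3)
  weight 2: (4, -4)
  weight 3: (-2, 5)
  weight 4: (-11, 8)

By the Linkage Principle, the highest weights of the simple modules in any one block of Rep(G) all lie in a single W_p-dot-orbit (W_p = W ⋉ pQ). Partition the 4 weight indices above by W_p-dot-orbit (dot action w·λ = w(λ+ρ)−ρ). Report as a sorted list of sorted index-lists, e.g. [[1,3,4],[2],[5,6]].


Type A_2, rank 2, |W|=6; reorder rows/cols to standard.

Alcove-folded reps (p=5, 4 weights, presented ϖ-order):

    [1] (0, 4)
    [2] (2, 3)
    [3] (0, 4)
    [4] (0, 4)

Partition of {1..4} into 2 W_5-dot-orbits:

[[1, 3, 4], [2]]


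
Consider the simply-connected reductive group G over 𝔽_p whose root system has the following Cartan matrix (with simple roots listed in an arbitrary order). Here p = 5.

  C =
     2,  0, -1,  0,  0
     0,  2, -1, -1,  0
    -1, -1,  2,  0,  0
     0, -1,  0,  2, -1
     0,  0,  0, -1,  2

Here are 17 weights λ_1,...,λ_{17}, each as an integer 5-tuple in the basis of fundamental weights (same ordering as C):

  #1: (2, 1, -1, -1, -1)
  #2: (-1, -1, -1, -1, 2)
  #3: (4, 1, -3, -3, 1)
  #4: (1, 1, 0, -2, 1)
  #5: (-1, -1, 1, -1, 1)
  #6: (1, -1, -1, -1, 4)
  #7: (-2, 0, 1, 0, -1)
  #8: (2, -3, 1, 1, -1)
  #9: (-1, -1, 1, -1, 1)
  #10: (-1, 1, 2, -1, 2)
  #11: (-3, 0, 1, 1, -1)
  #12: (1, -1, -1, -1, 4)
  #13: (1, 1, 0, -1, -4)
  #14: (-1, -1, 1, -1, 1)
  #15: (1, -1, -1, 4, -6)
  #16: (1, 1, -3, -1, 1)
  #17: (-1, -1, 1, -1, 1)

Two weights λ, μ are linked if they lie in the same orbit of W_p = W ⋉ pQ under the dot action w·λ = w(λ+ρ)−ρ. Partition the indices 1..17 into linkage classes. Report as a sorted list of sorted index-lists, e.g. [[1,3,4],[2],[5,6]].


Cartan matrix: type A_5 (|W|=720); un-permuting the 5 rows.

Each λ_j+ρ reduced to Ā_5; 5-tuples below use C's row order:

    λ_1 → (3, 2, 0, 0, 0)
    λ_2 → (0, 0, 0, 0, 3)
    λ_3 → (3, 2, 0, 0, 0)
    λ_4 → (1, 1, 1, 1, 0)
    λ_5 → (0, 0, 2, 0, 2)
    λ_6 → (0, 0, 0, 0, 3)
    λ_7 → (1, 1, 1, 1, 0)
    λ_8 → (3, 2, 0, 0, 0)
    λ_9 → (0, 0, 2, 0, 2)
    λ_10 → (3, 2, 0, 0, 0)
    λ_11 → (2, 1, 0, 2, 0)
    λ_12 → (0, 0, 0, 0, 3)
    λ_13 → (2, 1, 0, 2, 0)
    λ_14 → (0, 0, 2, 0, 2)
    λ_15 → (0, 0, 0, 0, 3)
    λ_16 → (0, 0, 2, 0, 2)
    λ_17 → (0, 0, 2, 0, 2)

Partition of {1..17} into 5 W_5-dot-orbits:

[[1, 3, 8, 10], [2, 6, 12, 15], [4, 7], [5, 9, 14, 16, 17], [11, 13]]


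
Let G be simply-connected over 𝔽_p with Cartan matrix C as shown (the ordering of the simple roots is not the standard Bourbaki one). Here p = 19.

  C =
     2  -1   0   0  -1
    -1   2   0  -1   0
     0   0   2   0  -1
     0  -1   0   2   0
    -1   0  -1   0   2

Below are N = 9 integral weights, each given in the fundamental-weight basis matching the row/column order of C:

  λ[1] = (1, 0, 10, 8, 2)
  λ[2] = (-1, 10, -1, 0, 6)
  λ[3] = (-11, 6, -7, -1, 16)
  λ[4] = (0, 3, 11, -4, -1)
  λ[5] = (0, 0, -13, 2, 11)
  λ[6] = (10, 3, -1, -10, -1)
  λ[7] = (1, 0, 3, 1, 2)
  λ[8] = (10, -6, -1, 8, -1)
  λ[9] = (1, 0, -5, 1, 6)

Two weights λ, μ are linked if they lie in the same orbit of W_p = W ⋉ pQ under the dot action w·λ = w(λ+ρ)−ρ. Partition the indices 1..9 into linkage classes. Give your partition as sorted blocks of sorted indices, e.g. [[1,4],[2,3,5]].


A_5 Cartan matrix, 5 simple roots permuted; ρ=(1,1,1,1,1).

Alcove-folded reps (p=19, 9 weights, presented ϖ-order):

  λ_1+ρ ↦ (2, 1, 4, 2, 3)
  λ_2+ρ ↦ (0, 11, 0, 1, 7)
  λ_3+ρ ↦ (7, 0, 6, 3, 1)
  λ_4+ρ ↦ (1, 1, 12, 3, 0)
  λ_5+ρ ↦ (1, 1, 12, 3, 0)
  λ_6+ρ ↦ (6, 5, 0, 4, 0)
  λ_7+ρ ↦ (2, 1, 4, 2, 3)
  λ_8+ρ ↦ (6, 5, 0, 4, 0)
  λ_9+ρ ↦ (2, 1, 4, 2, 3)

5 distinct reps among the 9 weights ⇒ 5 W_19-linkage classes:

[[1, 7, 9], [2], [3], [4, 5], [6, 8]]


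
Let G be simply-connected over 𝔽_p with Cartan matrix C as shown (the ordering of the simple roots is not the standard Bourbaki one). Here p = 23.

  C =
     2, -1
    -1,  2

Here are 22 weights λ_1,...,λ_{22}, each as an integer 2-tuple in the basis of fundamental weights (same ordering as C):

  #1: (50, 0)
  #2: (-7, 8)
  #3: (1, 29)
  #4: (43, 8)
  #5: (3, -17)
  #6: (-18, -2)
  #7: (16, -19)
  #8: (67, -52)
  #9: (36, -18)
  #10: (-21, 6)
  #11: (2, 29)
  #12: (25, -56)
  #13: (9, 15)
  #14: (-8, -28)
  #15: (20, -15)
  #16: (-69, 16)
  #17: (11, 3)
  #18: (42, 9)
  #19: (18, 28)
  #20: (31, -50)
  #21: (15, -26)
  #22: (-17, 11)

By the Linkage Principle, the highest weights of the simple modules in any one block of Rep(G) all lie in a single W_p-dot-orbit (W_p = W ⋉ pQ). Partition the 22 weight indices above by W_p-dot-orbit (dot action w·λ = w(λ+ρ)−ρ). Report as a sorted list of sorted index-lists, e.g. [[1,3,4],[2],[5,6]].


Cartan matrix: type A_2 (|W|=6); un-permuting the 2 rows.

Folding the 22 weights λ_j+ρ into Ā_23 (reps in the given 2-coord order):

  [1] (1, 17) · [2] (6, 3) · [3] (7, 14) · [4] (7, 14) · [5] (12, 4) · [6] (1, 17) · [7] (1, 17) · [8] (1, 17) · [9] (6, 3) · [10] (7, 13) · [11] (7, 13) · [12] (6, 3) · [13] (7, 13) · [14] (12, 4) · [15] (7, 14) · [16] (1, 17) · [17] (12, 4) · [18] (7, 13) · [19] (4, 2) · [20] (6, 3) · [21] (7, 14) · [22] (12, 4)

The 22 indices split into 6 linkage classes (same alcove rep ⇔ same W_23-dot-orbit):

[[1, 6, 7, 8, 16], [2, 9, 12, 20], [3, 4, 15, 21], [5, 14, 17, 22], [10, 11, 13, 18], [19]]


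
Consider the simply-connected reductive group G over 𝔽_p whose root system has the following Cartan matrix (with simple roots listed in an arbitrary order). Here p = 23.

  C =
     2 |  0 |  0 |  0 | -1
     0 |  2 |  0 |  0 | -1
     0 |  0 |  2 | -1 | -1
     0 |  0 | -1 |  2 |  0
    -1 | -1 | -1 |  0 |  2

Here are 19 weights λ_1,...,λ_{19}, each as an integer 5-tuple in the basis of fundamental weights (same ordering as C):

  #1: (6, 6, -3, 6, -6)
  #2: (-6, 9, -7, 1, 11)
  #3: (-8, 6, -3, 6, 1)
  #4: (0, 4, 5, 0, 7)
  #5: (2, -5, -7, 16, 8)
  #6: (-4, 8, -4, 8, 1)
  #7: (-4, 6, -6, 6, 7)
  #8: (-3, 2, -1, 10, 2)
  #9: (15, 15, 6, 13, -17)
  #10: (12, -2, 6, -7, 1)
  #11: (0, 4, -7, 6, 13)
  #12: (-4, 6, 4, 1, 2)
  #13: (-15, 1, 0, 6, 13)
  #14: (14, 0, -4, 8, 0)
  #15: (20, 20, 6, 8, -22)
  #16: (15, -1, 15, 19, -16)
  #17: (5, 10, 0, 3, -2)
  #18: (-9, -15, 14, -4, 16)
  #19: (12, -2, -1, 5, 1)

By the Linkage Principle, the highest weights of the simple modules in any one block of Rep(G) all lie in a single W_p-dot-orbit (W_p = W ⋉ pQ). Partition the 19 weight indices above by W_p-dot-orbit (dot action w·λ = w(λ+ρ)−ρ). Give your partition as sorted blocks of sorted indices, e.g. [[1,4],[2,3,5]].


Type D_5, rank 5, |W|=1920; reorder rows/cols to standard.

Folding the 19 weights λ_j+ρ into Ā_23 (reps in the given 5-coord order):

  λ_1 → (0, 0, 5, 0, 2);  λ_2 → (5, 10, 0, 4, 1);  λ_3 → (0, 0, 5, 0, 2);  λ_4 → (1, 5, 1, 5, 2);  λ_5 → (2, 3, 0, 11, 1);  λ_6 → (1, 5, 1, 5, 2);  λ_7 → (3, 7, 5, 2, 0);  λ_8 → (2, 3, 0, 11, 1);  λ_9 → (0, 0, 5, 0, 2);  λ_10 → (13, 1, 0, 6, 1);  λ_11 → (1, 5, 1, 5, 2);  λ_12 → (3, 7, 5, 2, 0);  λ_13 → (13, 1, 0, 6, 1);  λ_14 → (13, 1, 0, 6, 1);  λ_15 → (0, 0, 5, 0, 2);  λ_16 → (13, 1, 0, 6, 1);  λ_17 → (5, 10, 0, 4, 1);  λ_18 → (1, 5, 1, 5, 2);  λ_19 → (13, 1, 0, 6, 1)

Linkage partition of the 19 weights (6 classes, p=23):

[[1, 3, 9, 15], [2, 17], [4, 6, 11, 18], [5, 8], [7, 12], [10, 13, 14, 16, 19]]


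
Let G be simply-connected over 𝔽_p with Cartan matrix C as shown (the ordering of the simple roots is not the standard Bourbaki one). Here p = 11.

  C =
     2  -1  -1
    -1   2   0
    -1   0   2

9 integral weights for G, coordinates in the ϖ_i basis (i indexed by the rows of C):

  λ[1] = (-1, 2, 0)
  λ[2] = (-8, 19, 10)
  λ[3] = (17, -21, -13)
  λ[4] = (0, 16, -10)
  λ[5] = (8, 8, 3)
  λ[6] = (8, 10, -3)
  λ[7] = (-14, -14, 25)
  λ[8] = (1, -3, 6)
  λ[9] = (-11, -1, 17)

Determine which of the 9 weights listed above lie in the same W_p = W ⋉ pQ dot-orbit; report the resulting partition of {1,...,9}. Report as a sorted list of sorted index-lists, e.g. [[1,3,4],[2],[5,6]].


Root system A_3: the 3×3 matrix C matches after relabeling.

λ_j+ρ reflected into Ā_11 (⟨·,θ^∨⟩≤11); 3-tuples as given:

  λ_1+ρ ↦ (0, 3, 1)
  λ_2+ρ ↦ (0, 2, 7)
  λ_3+ρ ↦ (2, 2, 6)
  λ_4+ρ ↦ (2, 2, 6)
  λ_5+ρ ↦ (0, 2, 7)
  λ_6+ρ ↦ (0, 2, 7)
  λ_7+ρ ↦ (0, 2, 7)
  λ_8+ρ ↦ (0, 2, 7)
  λ_9+ρ ↦ (0, 3, 1)

These 9 weights hit 3 W_11-dot-orbits; sizes (2, 5, 2):

[[1, 9], [2, 5, 6, 7, 8], [3, 4]]


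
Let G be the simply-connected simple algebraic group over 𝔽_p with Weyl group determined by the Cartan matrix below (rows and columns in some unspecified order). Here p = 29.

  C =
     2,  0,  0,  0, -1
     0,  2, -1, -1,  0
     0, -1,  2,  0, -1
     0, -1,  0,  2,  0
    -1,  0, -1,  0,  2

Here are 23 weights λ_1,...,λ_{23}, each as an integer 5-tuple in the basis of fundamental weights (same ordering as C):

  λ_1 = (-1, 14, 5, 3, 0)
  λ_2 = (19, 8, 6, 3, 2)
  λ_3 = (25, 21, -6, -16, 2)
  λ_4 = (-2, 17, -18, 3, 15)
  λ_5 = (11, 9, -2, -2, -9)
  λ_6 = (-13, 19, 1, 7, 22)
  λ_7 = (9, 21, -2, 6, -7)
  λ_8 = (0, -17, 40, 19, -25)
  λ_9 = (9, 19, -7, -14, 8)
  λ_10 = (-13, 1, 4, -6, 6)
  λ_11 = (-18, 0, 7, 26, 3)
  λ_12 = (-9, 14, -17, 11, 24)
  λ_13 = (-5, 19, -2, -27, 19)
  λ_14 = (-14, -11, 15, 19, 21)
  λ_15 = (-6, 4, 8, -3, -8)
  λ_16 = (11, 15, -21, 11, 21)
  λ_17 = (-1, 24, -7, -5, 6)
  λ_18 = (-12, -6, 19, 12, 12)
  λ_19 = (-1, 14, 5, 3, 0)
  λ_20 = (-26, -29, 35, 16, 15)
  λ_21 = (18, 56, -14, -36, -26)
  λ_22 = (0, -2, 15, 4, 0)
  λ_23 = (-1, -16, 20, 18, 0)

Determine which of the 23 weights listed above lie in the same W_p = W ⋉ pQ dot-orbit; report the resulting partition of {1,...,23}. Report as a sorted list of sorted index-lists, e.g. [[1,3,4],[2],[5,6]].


Root system A_5: the 5×5 matrix C matches after relabeling.

Alcove-folded reps (p=29, 23 weights, presented ϖ-order):

  λ_1+ρ ↦ (0, 15, 6, 4, 1)
  λ_2+ρ ↦ (6, 1, 6, 9, 3)
  λ_3+ρ ↦ (7, 0, 3, 2, 2)
  λ_4+ρ ↦ (1, 1, 15, 4, 1)
  λ_5+ρ ↦ (3, 0, 8, 1, 1)
  λ_6+ρ ↦ (7, 4, 1, 12, 1)
  λ_7+ρ ↦ (0, 15, 6, 4, 1)
  λ_8+ρ ↦ (7, 4, 1, 12, 1)
  λ_9+ρ ↦ (6, 1, 6, 9, 3)
  λ_10+ρ ↦ (7, 0, 3, 2, 2)
  λ_11+ρ ↦ (7, 4, 1, 12, 1)
  λ_12+ρ ↦ (1, 1, 15, 4, 1)
  λ_13+ρ ↦ (6, 1, 6, 9, 3)
  λ_14+ρ ↦ (6, 1, 6, 9, 3)
  λ_15+ρ ↦ (7, 0, 3, 2, 2)
  λ_16+ρ ↦ (1, 1, 15, 4, 1)
  λ_17+ρ ↦ (0, 15, 6, 4, 1)
  λ_18+ρ ↦ (1, 1, 15, 4, 1)
  λ_19+ρ ↦ (0, 15, 6, 4, 1)
  λ_20+ρ ↦ (7, 4, 1, 12, 1)
  λ_21+ρ ↦ (6, 1, 6, 9, 3)
  λ_22+ρ ↦ (1, 1, 15, 4, 1)
  λ_23+ρ ↦ (0, 15, 6, 4, 1)

6 distinct reps among the 23 weights ⇒ 6 W_29-linkage classes:

[[1, 7, 17, 19, 23], [2, 9, 13, 14, 21], [3, 10, 15], [4, 12, 16, 18, 22], [5], [6, 8, 11, 20]]


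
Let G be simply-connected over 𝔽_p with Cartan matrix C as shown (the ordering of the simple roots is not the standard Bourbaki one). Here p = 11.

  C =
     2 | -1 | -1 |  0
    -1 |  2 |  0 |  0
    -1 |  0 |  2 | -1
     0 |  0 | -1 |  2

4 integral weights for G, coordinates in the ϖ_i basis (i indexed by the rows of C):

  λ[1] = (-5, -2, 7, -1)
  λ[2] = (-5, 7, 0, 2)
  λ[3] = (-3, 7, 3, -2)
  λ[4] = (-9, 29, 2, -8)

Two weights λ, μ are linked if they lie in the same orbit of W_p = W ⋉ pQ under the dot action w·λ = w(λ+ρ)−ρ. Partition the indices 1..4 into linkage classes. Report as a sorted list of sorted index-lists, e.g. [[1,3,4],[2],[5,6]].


Cartan matrix: type A_4 (|W|=120); un-permuting the 4 rows.

Alcove-folded reps (p=11, 4 weights, presented ϖ-order):

  1: (1, 4, 3, 0) · 2: (1, 4, 3, 0) · 3: (2, 6, 1, 1) · 4: (1, 4, 3, 0)

The 4 indices split into 2 linkage classes (same alcove rep ⇔ same W_11-dot-orbit):

[[1, 2, 4], [3]]


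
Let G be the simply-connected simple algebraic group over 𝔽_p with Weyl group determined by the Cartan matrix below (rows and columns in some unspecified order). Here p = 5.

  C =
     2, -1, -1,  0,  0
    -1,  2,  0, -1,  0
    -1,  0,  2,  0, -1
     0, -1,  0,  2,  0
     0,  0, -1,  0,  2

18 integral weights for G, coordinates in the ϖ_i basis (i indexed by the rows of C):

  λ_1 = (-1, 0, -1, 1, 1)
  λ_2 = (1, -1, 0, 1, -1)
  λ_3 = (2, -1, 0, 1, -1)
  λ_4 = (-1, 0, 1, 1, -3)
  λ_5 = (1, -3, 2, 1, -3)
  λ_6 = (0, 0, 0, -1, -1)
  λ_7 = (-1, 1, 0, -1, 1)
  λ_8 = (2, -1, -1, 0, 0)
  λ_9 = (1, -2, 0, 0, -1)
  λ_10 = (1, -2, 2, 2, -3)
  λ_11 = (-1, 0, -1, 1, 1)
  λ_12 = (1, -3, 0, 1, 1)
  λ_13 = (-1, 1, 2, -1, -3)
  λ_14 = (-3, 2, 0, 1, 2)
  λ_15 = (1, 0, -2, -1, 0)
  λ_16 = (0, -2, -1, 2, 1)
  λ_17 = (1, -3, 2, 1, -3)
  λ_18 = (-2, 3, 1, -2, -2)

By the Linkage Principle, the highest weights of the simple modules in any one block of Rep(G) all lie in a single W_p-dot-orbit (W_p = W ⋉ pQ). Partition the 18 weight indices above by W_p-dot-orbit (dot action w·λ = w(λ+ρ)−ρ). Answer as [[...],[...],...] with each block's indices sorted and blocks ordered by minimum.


A_5 Cartan matrix, 5 simple roots permuted; ρ=(1,1,1,1,1).

Folding the 18 weights λ_j+ρ into Ā_5 (reps in the given 5-coord order):

  [1] (0, 1, 0, 2, 2) · [2] (2, 0, 1, 2, 0) · [3] (3, 0, 0, 1, 1) · [4] (0, 1, 0, 2, 2) · [5] (0, 2, 1, 0, 2) · [6] (1, 1, 1, 0, 0) · [7] (0, 2, 1, 0, 2) · [8] (3, 0, 0, 1, 1) · [9] (1, 1, 1, 0, 0) · [10] (1, 1, 1, 0, 0) · [11] (0, 1, 0, 2, 2) · [12] (0, 2, 1, 0, 2) · [13] (0, 2, 1, 0, 2) · [14] (1, 1, 1, 0, 0) · [15] (1, 1, 1, 0, 0) · [16] (0, 1, 0, 2, 2) · [17] (0, 2, 1, 0, 2) · [18] (1, 2, 0, 1, 1)

The 18 indices split into 6 linkage classes (same alcove rep ⇔ same W_5-dot-orbit):

[[1, 4, 11, 16], [2], [3, 8], [5, 7, 12, 13, 17], [6, 9, 10, 14, 15], [18]]
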